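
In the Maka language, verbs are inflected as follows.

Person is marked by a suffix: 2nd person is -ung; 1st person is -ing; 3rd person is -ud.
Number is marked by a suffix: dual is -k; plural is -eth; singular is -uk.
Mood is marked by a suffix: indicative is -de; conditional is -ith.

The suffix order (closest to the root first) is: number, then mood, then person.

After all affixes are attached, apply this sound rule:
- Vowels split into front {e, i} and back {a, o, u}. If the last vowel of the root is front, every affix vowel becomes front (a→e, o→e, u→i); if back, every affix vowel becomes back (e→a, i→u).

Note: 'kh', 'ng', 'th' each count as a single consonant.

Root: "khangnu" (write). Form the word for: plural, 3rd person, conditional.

khangnuathuthud

Attach number plural -eth → khangnueth.
Attach mood conditional -ith → khangnuethith.
Attach person 3rd person -ud → khangnuethithud.
Apply vowel harmony: khangnuethithud → khangnuathuthud.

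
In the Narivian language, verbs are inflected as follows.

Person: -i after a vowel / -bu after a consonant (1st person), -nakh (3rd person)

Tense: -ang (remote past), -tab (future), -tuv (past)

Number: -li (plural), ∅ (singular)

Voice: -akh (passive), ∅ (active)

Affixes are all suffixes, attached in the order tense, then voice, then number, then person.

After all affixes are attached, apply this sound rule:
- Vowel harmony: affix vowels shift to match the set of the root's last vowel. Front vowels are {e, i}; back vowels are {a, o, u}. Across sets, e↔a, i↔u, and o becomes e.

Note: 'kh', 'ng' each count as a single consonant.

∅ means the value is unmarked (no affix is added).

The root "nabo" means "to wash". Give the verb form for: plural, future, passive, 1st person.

Attach tense future -tab → nabotab.
Attach voice passive -akh → nabotabakh.
Attach number plural -li → nabotabakhli.
Attach person 1st person -i (after vowel 'i') → nabotabakhlii.
Apply vowel harmony: nabotabakhlii → nabotabakhluu.

nabotabakhluu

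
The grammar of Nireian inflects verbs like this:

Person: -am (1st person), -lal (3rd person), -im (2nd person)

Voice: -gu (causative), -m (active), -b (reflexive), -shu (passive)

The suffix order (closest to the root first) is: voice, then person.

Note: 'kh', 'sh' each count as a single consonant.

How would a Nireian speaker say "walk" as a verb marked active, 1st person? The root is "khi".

Attach voice active -m → khim.
Attach person 1st person -am → khimam.

khimam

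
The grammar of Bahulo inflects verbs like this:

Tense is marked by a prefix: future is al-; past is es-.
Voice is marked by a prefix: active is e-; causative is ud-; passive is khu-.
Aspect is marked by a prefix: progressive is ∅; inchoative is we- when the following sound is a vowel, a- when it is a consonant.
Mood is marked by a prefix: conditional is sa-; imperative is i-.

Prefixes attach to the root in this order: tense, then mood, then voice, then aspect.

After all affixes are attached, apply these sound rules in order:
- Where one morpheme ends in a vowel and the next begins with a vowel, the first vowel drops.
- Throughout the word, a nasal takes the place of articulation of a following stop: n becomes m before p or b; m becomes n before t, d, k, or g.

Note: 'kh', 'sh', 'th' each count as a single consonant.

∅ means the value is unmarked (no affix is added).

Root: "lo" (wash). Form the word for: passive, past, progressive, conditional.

khuseslo

Attach tense past es- → eslo.
Attach mood conditional sa- → saeslo.
Attach voice passive khu- → khusaeslo.
aspect = progressive: zero marking, form stays khusaeslo.
Apply vowel deletion: khusaeslo → khuseslo.
Nasal assimilation: no change.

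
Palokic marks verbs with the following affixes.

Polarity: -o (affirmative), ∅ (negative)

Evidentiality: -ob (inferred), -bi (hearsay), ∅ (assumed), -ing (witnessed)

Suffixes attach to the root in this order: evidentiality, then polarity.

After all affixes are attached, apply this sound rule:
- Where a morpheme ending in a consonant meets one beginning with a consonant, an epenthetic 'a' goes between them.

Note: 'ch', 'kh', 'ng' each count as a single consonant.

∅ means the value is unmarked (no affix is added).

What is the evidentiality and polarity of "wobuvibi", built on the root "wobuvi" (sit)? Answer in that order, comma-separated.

Segment: wobuvi-bi.
evidentiality: -bi → hearsay.
polarity: ∅ → negative.

hearsay, negative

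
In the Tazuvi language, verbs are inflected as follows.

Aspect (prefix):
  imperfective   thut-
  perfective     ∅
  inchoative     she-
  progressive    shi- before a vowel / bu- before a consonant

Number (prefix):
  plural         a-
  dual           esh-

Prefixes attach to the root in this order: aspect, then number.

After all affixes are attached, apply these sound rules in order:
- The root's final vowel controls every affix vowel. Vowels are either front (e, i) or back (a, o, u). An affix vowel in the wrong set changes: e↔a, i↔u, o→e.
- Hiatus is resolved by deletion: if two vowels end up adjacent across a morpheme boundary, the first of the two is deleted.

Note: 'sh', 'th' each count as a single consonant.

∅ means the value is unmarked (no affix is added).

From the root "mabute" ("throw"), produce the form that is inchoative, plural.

Attach aspect inchoative she- → shemabute.
Attach number plural a- → ashemabute.
Apply vowel harmony: ashemabute → eshemabute.
Vowel deletion: no change.

eshemabute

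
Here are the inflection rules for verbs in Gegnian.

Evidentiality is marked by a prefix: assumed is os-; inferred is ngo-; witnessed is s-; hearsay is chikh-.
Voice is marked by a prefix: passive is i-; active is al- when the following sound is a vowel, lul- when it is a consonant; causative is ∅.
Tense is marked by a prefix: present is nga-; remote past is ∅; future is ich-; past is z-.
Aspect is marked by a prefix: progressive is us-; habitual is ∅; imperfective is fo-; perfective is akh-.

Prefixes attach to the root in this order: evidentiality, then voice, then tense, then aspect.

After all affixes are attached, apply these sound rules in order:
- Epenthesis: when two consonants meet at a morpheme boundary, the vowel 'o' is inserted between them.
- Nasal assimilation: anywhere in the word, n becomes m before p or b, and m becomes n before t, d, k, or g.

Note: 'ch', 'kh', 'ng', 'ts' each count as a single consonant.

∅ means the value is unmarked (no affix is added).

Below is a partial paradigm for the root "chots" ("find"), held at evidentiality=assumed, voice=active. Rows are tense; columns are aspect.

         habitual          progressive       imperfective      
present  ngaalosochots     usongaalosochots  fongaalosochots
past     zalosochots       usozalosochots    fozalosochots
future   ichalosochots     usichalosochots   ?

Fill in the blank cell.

Attach evidentiality assumed os- → oschots.
Attach voice active al- (before vowel 'o') → aloschots.
Attach tense future ich- → ichaloschots.
Attach aspect imperfective fo- → foichaloschots.
Apply epenthesis: foichaloschots → foichalosochots.
Nasal assimilation: no change.

foichalosochots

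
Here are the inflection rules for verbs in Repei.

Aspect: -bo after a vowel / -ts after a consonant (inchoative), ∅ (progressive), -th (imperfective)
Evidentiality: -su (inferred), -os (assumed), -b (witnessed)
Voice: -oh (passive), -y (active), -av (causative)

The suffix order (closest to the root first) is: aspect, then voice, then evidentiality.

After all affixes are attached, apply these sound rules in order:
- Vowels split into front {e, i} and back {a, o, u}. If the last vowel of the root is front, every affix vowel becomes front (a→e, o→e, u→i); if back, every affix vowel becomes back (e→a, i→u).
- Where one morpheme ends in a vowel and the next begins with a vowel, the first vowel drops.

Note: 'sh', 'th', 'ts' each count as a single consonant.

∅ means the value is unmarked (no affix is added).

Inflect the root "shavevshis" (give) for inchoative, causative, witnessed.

Attach aspect inchoative -ts (after consonant 's') → shavevshists.
Attach voice causative -av → shavevshistsav.
Attach evidentiality witnessed -b → shavevshistsavb.
Apply vowel harmony: shavevshistsavb → shavevshistsevb.
Vowel deletion: no change.

shavevshistsevb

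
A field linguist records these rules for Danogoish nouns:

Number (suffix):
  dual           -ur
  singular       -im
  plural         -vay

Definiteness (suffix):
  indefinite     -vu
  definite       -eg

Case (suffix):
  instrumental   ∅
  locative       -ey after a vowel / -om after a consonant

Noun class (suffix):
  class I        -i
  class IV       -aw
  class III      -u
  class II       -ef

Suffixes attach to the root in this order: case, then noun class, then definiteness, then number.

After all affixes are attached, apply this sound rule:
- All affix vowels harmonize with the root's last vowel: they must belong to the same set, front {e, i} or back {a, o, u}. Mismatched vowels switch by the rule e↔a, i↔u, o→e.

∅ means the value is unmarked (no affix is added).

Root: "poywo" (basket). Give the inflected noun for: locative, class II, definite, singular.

poywoayafagum

Attach case locative -ey (after vowel 'o') → poywoey.
Attach noun class class II -ef → poywoeyef.
Attach definiteness definite -eg → poywoeyefeg.
Attach number singular -im → poywoeyefegim.
Apply vowel harmony: poywoeyefegim → poywoayafagum.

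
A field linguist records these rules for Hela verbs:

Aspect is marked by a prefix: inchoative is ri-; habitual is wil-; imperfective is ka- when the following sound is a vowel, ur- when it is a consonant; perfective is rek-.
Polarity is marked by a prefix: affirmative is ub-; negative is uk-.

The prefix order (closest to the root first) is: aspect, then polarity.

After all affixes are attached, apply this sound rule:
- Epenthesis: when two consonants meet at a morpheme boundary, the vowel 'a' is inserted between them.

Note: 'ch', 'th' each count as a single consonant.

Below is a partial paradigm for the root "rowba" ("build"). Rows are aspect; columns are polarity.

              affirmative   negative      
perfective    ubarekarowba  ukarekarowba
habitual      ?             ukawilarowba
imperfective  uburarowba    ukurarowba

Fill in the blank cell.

Attach aspect habitual wil- → wilrowba.
Attach polarity affirmative ub- → ubwilrowba.
Apply epenthesis: ubwilrowba → ubawilarowba.

ubawilarowba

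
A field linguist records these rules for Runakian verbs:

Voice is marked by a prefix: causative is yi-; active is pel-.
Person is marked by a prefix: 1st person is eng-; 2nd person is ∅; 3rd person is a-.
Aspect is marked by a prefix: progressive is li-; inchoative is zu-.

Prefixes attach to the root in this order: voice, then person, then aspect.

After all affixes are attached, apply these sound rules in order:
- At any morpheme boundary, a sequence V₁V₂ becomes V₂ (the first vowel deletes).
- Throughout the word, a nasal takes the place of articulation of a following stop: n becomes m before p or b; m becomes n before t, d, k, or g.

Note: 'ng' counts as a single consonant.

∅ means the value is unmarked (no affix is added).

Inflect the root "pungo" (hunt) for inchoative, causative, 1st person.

zengyipungo

Attach voice causative yi- → yipungo.
Attach person 1st person eng- → engyipungo.
Attach aspect inchoative zu- → zuengyipungo.
Apply vowel deletion: zuengyipungo → zengyipungo.
Nasal assimilation: no change.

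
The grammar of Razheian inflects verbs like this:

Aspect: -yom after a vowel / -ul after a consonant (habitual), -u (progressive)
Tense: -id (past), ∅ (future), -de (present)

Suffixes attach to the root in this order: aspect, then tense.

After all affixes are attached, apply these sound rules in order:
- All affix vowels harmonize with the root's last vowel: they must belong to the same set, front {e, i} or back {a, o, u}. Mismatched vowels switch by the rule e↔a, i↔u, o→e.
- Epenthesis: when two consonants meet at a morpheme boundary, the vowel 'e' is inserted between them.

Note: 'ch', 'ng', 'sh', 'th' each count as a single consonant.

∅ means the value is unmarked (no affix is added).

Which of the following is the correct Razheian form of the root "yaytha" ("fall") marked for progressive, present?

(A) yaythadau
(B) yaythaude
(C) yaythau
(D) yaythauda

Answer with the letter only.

D

Attach aspect progressive -u → yaythau.
Attach tense present -de → yaythaude.
Apply vowel harmony: yaythaude → yaythauda.
Epenthesis: no change.
So the correct form is yaythauda, option (D).
(B) yaythaude is wrong: it fails to apply the sound rule(s).
(C) yaythau is wrong: it uses future instead of present for tense.
(A) yaythadau is wrong: it has the affixes in the wrong order.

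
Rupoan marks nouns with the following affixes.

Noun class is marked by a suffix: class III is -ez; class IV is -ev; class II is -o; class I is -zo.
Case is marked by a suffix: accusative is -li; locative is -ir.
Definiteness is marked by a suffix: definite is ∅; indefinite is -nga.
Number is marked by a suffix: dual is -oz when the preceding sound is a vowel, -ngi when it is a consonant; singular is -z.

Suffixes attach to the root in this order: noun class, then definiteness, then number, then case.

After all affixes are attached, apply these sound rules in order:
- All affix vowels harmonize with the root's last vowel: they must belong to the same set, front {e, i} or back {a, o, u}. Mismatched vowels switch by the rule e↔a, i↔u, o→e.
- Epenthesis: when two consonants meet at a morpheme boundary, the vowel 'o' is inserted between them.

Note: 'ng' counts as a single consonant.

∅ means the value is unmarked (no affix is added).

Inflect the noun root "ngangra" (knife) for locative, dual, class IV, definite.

ngangraavonguur

Attach noun class class IV -ev → ngangraev.
definiteness = definite: zero marking, form stays ngangraev.
Attach number dual -ngi (after consonant 'v') → ngangraevngi.
Attach case locative -ir → ngangraevngiir.
Apply vowel harmony: ngangraevngiir → ngangraavnguur.
Apply epenthesis: ngangraavnguur → ngangraavonguur.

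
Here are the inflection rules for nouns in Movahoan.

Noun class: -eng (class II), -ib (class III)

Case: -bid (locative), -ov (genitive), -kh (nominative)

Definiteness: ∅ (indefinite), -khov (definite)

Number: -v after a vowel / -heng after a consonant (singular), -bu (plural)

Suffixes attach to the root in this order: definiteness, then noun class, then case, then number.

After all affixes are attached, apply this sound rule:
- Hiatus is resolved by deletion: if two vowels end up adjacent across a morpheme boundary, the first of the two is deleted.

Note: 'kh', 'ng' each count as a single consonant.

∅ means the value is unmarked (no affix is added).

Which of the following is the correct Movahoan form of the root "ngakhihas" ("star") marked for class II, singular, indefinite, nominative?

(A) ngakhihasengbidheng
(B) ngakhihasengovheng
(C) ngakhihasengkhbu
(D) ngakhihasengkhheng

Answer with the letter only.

D

definiteness = indefinite: zero marking, form stays ngakhihas.
Attach noun class class II -eng → ngakhihaseng.
Attach case nominative -kh → ngakhihasengkh.
Attach number singular -heng (after consonant 'kh') → ngakhihasengkhheng.
Vowel deletion: no change.
So the correct form is ngakhihasengkhheng, option (D).
(C) ngakhihasengkhbu is wrong: it uses plural instead of singular for number.
(B) ngakhihasengovheng is wrong: it uses genitive instead of nominative for case.
(A) ngakhihasengbidheng is wrong: it uses locative instead of nominative for case.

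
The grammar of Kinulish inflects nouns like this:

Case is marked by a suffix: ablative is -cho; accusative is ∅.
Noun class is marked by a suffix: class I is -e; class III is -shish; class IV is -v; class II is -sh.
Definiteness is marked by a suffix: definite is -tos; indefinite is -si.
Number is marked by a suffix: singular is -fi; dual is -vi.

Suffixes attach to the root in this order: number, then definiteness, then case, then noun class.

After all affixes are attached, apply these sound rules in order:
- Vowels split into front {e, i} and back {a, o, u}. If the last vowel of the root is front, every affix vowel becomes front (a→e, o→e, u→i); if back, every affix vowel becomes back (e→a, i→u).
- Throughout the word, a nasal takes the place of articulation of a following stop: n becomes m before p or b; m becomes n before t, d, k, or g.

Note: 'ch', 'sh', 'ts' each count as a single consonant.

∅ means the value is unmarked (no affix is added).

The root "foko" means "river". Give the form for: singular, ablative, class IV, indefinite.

fokofusuchov

Attach number singular -fi → fokofi.
Attach definiteness indefinite -si → fokofisi.
Attach case ablative -cho → fokofisicho.
Attach noun class class IV -v → fokofisichov.
Apply vowel harmony: fokofisichov → fokofusuchov.
Nasal assimilation: no change.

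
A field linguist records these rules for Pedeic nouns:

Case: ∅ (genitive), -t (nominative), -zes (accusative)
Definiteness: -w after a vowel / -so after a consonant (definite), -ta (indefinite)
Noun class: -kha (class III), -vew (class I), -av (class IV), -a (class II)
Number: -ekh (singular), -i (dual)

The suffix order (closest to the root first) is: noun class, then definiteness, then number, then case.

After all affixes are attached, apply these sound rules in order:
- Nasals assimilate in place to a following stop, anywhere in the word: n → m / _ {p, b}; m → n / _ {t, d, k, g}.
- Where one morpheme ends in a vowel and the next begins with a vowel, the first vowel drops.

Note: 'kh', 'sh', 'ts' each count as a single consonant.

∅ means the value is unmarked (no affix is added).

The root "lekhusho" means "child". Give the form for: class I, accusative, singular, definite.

lekhushovewsekhzes

Attach noun class class I -vew → lekhushovew.
Attach definiteness definite -so (after consonant 'w') → lekhushovewso.
Attach number singular -ekh → lekhushovewsoekh.
Attach case accusative -zes → lekhushovewsoekhzes.
Nasal assimilation: no change.
Apply vowel deletion: lekhushovewsoekhzes → lekhushovewsekhzes.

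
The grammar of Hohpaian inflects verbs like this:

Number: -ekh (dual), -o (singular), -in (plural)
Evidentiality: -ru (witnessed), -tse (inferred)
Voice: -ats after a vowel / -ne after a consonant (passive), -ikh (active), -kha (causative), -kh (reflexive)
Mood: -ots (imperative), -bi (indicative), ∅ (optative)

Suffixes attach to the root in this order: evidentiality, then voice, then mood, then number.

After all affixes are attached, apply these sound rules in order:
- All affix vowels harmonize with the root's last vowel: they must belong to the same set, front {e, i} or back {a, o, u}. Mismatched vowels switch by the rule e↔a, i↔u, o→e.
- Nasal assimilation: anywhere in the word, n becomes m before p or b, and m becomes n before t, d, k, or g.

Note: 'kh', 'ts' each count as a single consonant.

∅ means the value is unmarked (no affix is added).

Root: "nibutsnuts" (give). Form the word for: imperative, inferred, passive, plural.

nibutsnutstsaatsotsun

Attach evidentiality inferred -tse → nibutsnutstse.
Attach voice passive -ats (after vowel 'e') → nibutsnutstseats.
Attach mood imperative -ots → nibutsnutstseatsots.
Attach number plural -in → nibutsnutstseatsotsin.
Apply vowel harmony: nibutsnutstseatsotsin → nibutsnutstsaatsotsun.
Nasal assimilation: no change.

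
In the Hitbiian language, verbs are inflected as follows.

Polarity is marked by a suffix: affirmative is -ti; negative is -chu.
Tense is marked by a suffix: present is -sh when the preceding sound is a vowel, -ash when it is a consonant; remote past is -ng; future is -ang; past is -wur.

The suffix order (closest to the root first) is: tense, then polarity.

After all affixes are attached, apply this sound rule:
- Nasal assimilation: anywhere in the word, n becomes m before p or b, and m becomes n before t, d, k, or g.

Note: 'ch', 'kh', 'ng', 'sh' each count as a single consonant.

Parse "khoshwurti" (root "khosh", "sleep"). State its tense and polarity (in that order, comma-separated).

Segment: khosh-wur-ti.
tense: -wur → past.
polarity: -ti → affirmative.

past, affirmative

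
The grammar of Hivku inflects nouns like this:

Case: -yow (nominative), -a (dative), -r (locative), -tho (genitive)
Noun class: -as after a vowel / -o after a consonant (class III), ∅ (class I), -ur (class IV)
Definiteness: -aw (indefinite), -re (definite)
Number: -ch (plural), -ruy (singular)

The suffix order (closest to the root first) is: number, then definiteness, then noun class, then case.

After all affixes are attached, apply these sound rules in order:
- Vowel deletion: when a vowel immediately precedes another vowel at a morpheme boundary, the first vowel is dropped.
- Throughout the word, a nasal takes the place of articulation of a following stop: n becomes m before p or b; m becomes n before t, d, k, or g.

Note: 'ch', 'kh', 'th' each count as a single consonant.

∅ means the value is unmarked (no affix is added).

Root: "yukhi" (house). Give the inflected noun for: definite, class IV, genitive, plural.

Attach number plural -ch → yukhich.
Attach definiteness definite -re → yukhichre.
Attach noun class class IV -ur → yukhichreur.
Attach case genitive -tho → yukhichreurtho.
Apply vowel deletion: yukhichreurtho → yukhichrurtho.
Nasal assimilation: no change.

yukhichrurtho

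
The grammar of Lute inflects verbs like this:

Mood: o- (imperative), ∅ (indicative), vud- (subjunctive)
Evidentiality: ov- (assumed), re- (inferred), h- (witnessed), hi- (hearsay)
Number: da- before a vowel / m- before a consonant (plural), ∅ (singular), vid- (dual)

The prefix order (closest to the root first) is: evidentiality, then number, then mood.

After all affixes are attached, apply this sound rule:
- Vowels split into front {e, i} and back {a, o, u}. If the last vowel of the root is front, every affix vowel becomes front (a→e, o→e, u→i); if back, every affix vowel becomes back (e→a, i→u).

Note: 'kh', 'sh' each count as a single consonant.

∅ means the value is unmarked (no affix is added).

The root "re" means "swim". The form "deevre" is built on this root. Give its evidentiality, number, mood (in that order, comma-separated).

Segment: da-ov-re.
evidentiality: ov- → assumed.
number: da/m- → plural.
mood: ∅ → indicative.

assumed, plural, indicative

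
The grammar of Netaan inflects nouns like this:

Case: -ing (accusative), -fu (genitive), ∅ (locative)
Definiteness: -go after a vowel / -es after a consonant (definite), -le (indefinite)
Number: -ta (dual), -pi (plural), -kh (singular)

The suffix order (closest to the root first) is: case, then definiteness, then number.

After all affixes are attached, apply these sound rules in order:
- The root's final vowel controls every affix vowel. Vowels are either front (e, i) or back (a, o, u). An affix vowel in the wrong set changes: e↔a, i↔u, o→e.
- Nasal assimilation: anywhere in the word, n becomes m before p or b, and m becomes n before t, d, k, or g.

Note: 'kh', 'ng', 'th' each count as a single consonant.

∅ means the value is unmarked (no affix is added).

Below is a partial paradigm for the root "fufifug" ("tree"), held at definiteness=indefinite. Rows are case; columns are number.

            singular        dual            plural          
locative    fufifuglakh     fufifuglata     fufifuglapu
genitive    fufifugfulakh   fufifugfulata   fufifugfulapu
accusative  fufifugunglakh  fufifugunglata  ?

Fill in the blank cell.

fufifugunglapu

Attach case accusative -ing → fufifuging.
Attach definiteness indefinite -le → fufifugingle.
Attach number plural -pi → fufifuginglepi.
Apply vowel harmony: fufifuginglepi → fufifugunglapu.
Nasal assimilation: no change.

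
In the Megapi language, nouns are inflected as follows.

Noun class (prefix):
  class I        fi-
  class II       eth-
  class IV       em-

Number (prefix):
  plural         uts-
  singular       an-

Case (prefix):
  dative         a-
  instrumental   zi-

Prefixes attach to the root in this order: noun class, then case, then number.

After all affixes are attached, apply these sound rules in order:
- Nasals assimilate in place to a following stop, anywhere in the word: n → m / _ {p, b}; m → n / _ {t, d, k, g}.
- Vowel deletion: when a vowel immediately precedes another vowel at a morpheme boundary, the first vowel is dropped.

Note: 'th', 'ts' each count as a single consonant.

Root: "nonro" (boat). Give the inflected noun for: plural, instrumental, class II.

utszethnonro

Attach noun class class II eth- → ethnonro.
Attach case instrumental zi- → ziethnonro.
Attach number plural uts- → utsziethnonro.
Nasal assimilation: no change.
Apply vowel deletion: utsziethnonro → utszethnonro.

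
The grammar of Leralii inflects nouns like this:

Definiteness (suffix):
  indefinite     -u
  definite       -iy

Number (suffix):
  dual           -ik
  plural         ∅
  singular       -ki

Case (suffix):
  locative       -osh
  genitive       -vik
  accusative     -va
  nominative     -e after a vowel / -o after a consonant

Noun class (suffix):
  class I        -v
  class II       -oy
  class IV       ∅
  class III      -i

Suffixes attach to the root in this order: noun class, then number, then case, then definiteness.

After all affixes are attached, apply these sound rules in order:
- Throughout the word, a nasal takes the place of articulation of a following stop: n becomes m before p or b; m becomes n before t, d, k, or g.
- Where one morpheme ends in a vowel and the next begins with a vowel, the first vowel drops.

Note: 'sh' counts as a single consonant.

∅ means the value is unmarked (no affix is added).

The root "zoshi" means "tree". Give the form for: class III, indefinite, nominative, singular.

Attach noun class class III -i → zoshii.
Attach number singular -ki → zoshiiki.
Attach case nominative -e (after vowel 'i') → zoshiikie.
Attach definiteness indefinite -u → zoshiikieu.
Nasal assimilation: no change.
Apply vowel deletion: zoshiikieu → zoshiku.

zoshiku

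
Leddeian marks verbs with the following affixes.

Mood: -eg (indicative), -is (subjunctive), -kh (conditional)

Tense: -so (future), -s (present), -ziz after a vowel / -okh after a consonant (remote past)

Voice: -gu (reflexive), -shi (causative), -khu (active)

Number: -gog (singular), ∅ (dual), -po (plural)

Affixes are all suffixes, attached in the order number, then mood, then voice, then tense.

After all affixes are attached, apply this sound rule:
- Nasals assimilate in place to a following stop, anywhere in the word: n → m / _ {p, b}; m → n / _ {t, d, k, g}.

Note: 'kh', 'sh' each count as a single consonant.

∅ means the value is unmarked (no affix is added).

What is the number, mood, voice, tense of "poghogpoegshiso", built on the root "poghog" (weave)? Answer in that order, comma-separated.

Segment: poghog-po-eg-shi-so.
number: -po → plural.
mood: -eg → indicative.
voice: -shi → causative.
tense: -so → future.

plural, indicative, causative, future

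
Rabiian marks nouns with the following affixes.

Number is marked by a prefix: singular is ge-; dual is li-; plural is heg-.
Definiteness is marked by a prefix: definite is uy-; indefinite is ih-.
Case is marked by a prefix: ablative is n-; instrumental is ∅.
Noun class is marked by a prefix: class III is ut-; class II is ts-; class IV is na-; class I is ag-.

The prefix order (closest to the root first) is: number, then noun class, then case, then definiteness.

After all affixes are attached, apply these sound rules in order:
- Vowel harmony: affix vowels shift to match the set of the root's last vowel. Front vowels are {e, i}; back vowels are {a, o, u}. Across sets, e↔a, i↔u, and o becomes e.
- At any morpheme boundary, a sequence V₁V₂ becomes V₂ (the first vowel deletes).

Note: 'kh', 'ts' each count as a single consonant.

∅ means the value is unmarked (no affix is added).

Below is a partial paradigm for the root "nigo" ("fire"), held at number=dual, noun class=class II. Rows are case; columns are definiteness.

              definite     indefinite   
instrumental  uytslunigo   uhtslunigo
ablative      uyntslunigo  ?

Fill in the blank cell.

Attach number dual li- → linigo.
Attach noun class class II ts- → tslinigo.
Attach case ablative n- → ntslinigo.
Attach definiteness indefinite ih- → ihntslinigo.
Apply vowel harmony: ihntslinigo → uhntslunigo.
Vowel deletion: no change.

uhntslunigo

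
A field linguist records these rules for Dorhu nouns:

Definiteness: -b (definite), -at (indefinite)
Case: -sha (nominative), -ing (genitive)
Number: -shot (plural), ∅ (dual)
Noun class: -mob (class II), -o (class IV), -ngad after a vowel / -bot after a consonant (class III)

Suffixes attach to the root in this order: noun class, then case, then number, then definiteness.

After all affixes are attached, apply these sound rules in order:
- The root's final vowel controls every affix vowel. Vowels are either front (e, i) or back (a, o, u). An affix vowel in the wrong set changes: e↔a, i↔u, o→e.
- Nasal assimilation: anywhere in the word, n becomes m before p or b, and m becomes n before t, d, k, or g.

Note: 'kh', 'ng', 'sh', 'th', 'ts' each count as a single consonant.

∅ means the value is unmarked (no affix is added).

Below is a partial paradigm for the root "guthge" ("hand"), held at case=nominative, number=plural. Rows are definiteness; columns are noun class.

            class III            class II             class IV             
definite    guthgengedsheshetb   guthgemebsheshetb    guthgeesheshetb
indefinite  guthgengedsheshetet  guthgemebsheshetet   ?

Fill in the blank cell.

guthgeesheshetet

Attach noun class class IV -o → guthgeo.
Attach case nominative -sha → guthgeosha.
Attach number plural -shot → guthgeoshashot.
Attach definiteness indefinite -at → guthgeoshashotat.
Apply vowel harmony: guthgeoshashotat → guthgeesheshetet.
Nasal assimilation: no change.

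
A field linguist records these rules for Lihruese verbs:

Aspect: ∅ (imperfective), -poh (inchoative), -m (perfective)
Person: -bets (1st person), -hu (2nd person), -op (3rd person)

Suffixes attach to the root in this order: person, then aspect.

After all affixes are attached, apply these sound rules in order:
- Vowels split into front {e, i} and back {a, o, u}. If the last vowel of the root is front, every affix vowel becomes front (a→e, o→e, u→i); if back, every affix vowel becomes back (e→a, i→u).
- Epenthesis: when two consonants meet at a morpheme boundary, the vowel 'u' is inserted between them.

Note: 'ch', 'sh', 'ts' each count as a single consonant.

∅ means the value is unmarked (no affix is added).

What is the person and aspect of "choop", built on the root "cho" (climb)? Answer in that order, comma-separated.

Segment: cho-op.
person: -op → 3rd person.
aspect: ∅ → imperfective.

3rd person, imperfective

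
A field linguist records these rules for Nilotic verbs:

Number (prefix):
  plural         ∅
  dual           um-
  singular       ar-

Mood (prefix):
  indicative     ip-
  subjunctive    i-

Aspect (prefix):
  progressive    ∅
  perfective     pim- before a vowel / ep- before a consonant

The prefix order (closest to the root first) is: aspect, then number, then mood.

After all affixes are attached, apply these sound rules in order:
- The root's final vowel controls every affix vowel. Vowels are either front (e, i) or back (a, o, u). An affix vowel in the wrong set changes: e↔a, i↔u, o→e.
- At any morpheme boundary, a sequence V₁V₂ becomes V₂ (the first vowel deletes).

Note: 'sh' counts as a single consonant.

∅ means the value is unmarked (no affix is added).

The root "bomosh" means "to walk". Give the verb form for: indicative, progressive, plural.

upbomosh

aspect = progressive: zero marking, form stays bomosh.
number = plural: zero marking, form stays bomosh.
Attach mood indicative ip- → ipbomosh.
Apply vowel harmony: ipbomosh → upbomosh.
Vowel deletion: no change.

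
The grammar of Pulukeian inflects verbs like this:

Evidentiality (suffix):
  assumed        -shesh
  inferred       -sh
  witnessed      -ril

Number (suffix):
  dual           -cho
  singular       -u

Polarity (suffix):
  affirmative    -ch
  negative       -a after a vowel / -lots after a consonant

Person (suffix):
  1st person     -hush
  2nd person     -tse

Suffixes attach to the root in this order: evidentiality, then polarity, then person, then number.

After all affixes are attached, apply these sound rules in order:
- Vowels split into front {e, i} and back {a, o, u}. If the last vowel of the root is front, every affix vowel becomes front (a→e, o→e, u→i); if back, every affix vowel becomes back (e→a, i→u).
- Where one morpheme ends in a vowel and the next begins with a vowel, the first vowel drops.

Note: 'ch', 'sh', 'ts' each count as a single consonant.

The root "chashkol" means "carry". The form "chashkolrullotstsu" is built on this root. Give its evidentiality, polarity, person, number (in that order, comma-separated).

Segment: chashkol-ril-lots-tse-u.
evidentiality: -ril → witnessed.
polarity: -a/lots → negative.
person: -tse → 2nd person.
number: -u → singular.

witnessed, negative, 2nd person, singular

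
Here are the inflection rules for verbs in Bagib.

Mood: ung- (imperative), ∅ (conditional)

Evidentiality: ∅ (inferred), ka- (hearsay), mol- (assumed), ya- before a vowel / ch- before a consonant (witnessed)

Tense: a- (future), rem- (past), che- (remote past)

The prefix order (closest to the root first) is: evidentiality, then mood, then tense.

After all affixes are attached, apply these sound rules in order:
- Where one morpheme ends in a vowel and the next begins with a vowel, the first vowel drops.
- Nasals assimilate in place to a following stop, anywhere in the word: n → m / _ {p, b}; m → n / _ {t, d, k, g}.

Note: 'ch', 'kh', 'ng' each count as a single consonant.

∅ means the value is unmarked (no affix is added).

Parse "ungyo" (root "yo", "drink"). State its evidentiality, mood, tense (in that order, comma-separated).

Segment: a-ung-yo.
evidentiality: ∅ → inferred.
mood: ung- → imperative.
tense: a- → future.

inferred, imperative, future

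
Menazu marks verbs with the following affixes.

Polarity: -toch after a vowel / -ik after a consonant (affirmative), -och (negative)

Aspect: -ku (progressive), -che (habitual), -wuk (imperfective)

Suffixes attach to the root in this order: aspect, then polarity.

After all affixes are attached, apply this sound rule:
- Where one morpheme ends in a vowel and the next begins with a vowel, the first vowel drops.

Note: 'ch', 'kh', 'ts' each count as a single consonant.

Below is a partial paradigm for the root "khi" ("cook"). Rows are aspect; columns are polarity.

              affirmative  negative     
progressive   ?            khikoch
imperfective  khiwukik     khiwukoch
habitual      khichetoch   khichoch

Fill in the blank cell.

khikutoch

Attach aspect progressive -ku → khiku.
Attach polarity affirmative -toch (after vowel 'u') → khikutoch.
Vowel deletion: no change.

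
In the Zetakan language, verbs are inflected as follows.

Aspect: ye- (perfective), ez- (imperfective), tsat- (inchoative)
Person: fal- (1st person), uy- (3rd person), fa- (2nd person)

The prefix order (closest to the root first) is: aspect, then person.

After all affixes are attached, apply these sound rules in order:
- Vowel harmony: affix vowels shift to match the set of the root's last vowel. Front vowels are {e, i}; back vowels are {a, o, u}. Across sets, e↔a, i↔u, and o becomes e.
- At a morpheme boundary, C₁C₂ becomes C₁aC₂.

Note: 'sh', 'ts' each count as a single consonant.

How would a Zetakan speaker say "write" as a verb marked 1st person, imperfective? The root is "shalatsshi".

Attach aspect imperfective ez- → ezshalatsshi.
Attach person 1st person fal- → falezshalatsshi.
Apply vowel harmony: falezshalatsshi → felezshalatsshi.
Apply epenthesis: felezshalatsshi → felezashalatsshi.

felezashalatsshi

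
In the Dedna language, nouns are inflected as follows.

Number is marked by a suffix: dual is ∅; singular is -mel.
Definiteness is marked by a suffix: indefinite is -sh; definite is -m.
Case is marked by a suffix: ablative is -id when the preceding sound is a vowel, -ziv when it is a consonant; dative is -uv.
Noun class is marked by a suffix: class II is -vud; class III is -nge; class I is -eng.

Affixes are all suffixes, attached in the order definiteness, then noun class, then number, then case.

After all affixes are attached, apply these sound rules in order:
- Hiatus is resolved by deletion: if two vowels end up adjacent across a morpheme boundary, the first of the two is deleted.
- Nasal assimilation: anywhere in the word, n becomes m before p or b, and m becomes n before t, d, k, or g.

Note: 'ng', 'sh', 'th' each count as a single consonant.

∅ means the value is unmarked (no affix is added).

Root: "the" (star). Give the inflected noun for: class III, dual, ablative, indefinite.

Attach definiteness indefinite -sh → thesh.
Attach noun class class III -nge → theshnge.
number = dual: zero marking, form stays theshnge.
Attach case ablative -id (after vowel 'e') → theshngeid.
Apply vowel deletion: theshngeid → theshngid.
Nasal assimilation: no change.

theshngid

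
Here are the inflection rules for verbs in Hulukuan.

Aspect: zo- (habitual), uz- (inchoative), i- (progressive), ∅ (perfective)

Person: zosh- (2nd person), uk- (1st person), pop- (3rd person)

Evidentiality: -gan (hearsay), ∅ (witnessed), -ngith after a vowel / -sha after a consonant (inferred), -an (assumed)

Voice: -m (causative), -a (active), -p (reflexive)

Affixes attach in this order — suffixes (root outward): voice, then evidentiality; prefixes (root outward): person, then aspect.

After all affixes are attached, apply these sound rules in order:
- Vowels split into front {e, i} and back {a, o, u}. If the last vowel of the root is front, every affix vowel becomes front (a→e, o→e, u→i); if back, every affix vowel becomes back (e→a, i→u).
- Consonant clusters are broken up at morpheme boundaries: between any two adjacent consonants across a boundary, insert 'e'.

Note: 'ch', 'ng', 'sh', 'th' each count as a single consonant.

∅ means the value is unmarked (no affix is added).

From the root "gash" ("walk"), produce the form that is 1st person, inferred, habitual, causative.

zoukegashemesha

Attach voice causative -m → gashm.
Attach person 1st person uk- → ukgashm.
Attach evidentiality inferred -sha (after consonant 'm') → ukgashmsha.
Attach aspect habitual zo- → zoukgashmsha.
Vowel harmony: no change.
Apply epenthesis: zoukgashmsha → zoukegashemesha.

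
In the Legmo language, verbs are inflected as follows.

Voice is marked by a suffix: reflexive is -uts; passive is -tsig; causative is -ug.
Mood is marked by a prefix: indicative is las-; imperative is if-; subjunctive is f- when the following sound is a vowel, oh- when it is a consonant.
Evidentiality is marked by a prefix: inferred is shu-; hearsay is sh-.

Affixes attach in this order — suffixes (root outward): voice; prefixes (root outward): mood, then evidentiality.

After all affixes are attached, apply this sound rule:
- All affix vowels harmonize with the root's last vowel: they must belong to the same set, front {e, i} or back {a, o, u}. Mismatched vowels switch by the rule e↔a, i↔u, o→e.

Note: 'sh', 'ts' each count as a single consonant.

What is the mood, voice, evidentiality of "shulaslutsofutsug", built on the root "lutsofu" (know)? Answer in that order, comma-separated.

indicative, passive, inferred

Segment: shu-las-lutsofu-tsig.
mood: las- → indicative.
voice: -tsig → passive.
evidentiality: shu- → inferred.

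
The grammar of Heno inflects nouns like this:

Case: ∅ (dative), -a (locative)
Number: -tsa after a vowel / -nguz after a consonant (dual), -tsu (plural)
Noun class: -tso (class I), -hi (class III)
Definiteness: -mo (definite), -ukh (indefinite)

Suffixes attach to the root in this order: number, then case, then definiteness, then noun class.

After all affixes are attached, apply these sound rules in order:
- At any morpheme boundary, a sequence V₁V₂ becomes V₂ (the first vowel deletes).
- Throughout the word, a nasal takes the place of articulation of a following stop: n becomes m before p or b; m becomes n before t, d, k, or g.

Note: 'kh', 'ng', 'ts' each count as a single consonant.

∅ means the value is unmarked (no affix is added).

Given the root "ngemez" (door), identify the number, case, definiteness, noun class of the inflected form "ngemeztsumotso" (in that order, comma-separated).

plural, dative, definite, class I

Segment: ngemez-tsu-mo-tso.
number: -tsu → plural.
case: ∅ → dative.
definiteness: -mo → definite.
noun class: -tso → class I.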